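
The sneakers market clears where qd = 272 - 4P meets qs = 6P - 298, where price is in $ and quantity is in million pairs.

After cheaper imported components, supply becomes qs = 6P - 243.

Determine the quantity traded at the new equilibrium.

Initially, 272 - 4P = 6P - 298, so 570 = 10P and P = 57, q = 44.
With the change applied: demand qd = 272 - 4P, supply qs = 6P - 243.
Clearing the new market: 272 - 4P = 6P - 243, so P = 51.5 and q = 66.

66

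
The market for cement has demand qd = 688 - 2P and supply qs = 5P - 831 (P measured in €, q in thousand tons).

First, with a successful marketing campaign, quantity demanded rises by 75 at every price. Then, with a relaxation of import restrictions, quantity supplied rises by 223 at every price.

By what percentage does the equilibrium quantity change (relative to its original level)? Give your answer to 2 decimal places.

+46.18

Initially, 688 - 2P = 5P - 831, so 1519 = 7P and P = 217, q = 254.
The shock moves the curves to qd = 763 - 2P and qs = 5P - 608.
Clearing the new market: 763 - 2P = 5P - 608, so P = 1371/7 ≈ 195.8571 and q = 2599/7 ≈ 371.2857.
%Δq = (371.2857 − 254) / 254 × 100 = +46.18%.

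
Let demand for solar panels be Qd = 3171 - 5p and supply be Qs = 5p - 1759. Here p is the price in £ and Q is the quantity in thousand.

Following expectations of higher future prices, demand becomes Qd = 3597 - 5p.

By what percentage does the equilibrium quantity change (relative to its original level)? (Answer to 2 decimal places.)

Initially, 3171 - 5p = 5p - 1759, so 4930 = 10p and p = 493, Q = 706.
After the shift, demand is Qd = 3597 - 5p and supply is Qs = 5p - 1759.
Setting them equal: 3597 - 5p = 5p - 1759 → 5356 = 10p, so p = 535.6 and Q = 919.
%ΔQ = (919 − 706) / 706 × 100 = +30.17%.

+30.17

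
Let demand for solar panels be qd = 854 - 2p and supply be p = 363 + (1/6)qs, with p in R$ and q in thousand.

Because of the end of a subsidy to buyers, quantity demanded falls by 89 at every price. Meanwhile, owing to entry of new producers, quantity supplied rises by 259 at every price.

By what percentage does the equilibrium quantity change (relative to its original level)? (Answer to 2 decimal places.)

-2.08

Before the shock: 854 - 2p = 6p - 2178 ⇒ 3032 = 8p ⇒ p = 379, q = 96.
With the change applied: demand qd = 765 - 2p, supply qs = 6p - 1919.
New equilibrium: 765 - 2p = 6p - 1919 ⇒ 2684 = 8p ⇒ p = 335.5, q = 94.
%Δq = (94 − 96) / 96 × 100 = -2.08%.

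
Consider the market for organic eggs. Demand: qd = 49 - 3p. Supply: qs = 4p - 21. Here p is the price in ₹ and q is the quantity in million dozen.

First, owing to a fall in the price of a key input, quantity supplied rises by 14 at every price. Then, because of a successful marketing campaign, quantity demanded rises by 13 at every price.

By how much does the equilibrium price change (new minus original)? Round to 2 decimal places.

Solve the original market: 49 - 3p = 4p - 21, hence p = 10 and q = 19.
With the change applied: demand qd = 62 - 3p, supply qs = 4p - 7.
Equate the new curves: 62 - 3p = 4p - 7, giving 69 = 7p, p = 69/7 ≈ 9.8571, q = 227/7 ≈ 32.4286.
Δp = 9.8571 − 10 = -0.14.

-0.14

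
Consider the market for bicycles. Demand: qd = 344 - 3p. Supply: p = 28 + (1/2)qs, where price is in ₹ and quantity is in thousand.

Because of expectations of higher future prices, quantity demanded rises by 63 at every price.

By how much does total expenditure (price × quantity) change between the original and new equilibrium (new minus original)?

+3643.92

Solve the original market: 344 - 3p = 2p - 56, hence p = 80 and q = 104.
After the shift, demand is qd = 407 - 3p and supply is qs = 2p - 56.
Clearing the new market: 407 - 3p = 2p - 56, so p = 92.6 and q = 129.2.
Expenditure moves from 80×104 = 8320 to 92.6×129.2 = 11963.92; change = +3643.92.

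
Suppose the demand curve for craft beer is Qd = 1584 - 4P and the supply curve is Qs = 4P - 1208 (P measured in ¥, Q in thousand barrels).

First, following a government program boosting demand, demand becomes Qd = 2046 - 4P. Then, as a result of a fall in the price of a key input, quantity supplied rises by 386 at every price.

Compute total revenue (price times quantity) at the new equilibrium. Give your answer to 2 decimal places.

Original equilibrium: 1584 - 4P = 4P - 1208 gives 2792 = 8P, so P = 349 and Q = 188.
After the shift, demand is Qd = 2046 - 4P and supply is Qs = 4P - 822.
New equilibrium: 2046 - 4P = 4P - 822 ⇒ 2868 = 8P ⇒ P = 358.5, Q = 612.
New expenditure = 358.5 × 612 = 219402.00.

219402.00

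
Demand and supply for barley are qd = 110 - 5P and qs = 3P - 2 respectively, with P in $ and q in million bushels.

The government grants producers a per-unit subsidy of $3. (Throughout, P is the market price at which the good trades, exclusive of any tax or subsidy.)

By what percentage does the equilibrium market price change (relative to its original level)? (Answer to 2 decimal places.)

Solve the original market: 110 - 5P = 3P - 2, hence P = 14 and q = 40.
Since sellers receive the price plus the subsidy, the effective supply curve becomes qs = 3P + 7.
New equilibrium: 110 - 5P = 3P + 7 ⇒ 103 = 8P ⇒ P = 12.875, q = 45.625.
%ΔP = (12.875 − 14) / 14 × 100 = -8.04%.

-8.04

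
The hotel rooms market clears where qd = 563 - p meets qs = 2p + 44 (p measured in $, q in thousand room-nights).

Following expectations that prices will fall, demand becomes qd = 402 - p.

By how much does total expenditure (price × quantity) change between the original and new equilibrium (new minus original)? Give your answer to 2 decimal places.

-33738.44

Initially, 563 - p = 2p + 44, so 519 = 3p and p = 173, q = 390.
The new curves are qd = 402 - p (demand) and qs = 2p + 44 (supply).
Equate the new curves: 402 - p = 2p + 44, giving 358 = 3p, p = 358/3 ≈ 119.3333, q = 848/3 ≈ 282.6667.
Expenditure moves from 173×390 = 67470 to 119.3333×282.6667 = 33731.5556; change = -33738.44.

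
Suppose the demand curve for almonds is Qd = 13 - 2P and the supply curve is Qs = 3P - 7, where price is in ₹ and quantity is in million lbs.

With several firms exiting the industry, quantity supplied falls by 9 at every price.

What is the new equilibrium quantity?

Initially, 13 - 2P = 3P - 7, so 20 = 5P and P = 4, Q = 5.
The new curves are Qd = 13 - 2P (demand) and Qs = 3P - 16 (supply).
Equate the new curves: 13 - 2P = 3P - 16, giving 29 = 5P, P = 5.8, Q = 1.4.

1.4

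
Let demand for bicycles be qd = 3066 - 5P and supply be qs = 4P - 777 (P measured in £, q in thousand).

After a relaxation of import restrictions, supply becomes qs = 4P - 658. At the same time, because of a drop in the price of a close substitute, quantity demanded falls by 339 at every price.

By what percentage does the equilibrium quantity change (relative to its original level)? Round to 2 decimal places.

-9.08

Initially, 3066 - 5P = 4P - 777, so 3843 = 9P and P = 427, q = 931.
The shock moves the curves to qd = 2727 - 5P and qs = 4P - 658.
Setting them equal: 2727 - 5P = 4P - 658 → 3385 = 9P, so P = 3385/9 ≈ 376.1111 and q = 7618/9 ≈ 846.4444.
%Δq = (846.4444 − 931) / 931 × 100 = -9.08%.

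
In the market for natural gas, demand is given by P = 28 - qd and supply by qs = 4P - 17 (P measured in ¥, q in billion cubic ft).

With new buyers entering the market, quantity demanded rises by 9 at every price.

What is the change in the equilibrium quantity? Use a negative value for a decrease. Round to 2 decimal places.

Initially, 28 - P = 4P - 17, so 45 = 5P and P = 9, q = 19.
The new curves are qd = 37 - P (demand) and qs = 4P - 17 (supply).
Clearing the new market: 37 - P = 4P - 17, so P = 10.8 and q = 26.2.
Δq = 26.2 − 19 = +7.20.

+7.20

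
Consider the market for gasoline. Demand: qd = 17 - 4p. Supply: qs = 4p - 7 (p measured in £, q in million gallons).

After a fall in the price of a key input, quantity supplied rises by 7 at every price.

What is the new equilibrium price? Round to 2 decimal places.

Solve the original market: 17 - 4p = 4p - 7, hence p = 3 and q = 5.
The shock moves the curves to qd = 17 - 4p and qs = 4p.
Equate the new curves: 17 - 4p = 4p, giving 17 = 8p, p = 2.125, q = 8.5.

2.13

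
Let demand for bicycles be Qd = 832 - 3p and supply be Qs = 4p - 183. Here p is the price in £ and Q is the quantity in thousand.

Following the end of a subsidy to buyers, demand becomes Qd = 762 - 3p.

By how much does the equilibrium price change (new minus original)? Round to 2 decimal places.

-10.00

Before the shock: 832 - 3p = 4p - 183 ⇒ 1015 = 7p ⇒ p = 145, Q = 397.
The shock moves the curves to Qd = 762 - 3p and Qs = 4p - 183.
Clearing the new market: 762 - 3p = 4p - 183, so p = 135 and Q = 357.
Δp = 135 − 145 = -10.00.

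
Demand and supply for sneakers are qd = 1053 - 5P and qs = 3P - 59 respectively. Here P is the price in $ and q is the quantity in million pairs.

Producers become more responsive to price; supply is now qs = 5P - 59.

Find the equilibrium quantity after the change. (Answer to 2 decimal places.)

497.00

Initially, 1053 - 5P = 3P - 59, so 1112 = 8P and P = 139, q = 358.
The new curves are qd = 1053 - 5P (demand) and qs = 5P - 59 (supply).
Clearing the new market: 1053 - 5P = 5P - 59, so P = 111.2 and q = 497.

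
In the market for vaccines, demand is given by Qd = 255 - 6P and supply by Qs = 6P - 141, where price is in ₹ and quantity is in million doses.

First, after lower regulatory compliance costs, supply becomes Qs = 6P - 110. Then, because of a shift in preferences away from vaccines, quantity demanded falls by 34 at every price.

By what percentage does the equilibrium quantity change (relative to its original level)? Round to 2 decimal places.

Initially, 255 - 6P = 6P - 141, so 396 = 12P and P = 33, Q = 57.
After the shift, demand is Qd = 221 - 6P and supply is Qs = 6P - 110.
Setting them equal: 221 - 6P = 6P - 110 → 331 = 12P, so P = 331/12 ≈ 27.5833 and Q = 55.5.
%ΔQ = (55.5 − 57) / 57 × 100 = -2.63%.

-2.63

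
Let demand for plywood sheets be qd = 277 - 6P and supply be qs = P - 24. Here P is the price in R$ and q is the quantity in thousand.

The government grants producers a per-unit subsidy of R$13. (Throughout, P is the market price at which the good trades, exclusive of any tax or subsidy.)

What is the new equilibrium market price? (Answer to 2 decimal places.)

Solve the original market: 277 - 6P = P - 24, hence P = 43 and q = 19.
Since sellers receive the price plus the subsidy, the effective supply curve becomes qs = P - 11.
Clearing the new market: 277 - 6P = P - 11, so P = 288/7 ≈ 41.1429 and q = 211/7 ≈ 30.1429.

41.14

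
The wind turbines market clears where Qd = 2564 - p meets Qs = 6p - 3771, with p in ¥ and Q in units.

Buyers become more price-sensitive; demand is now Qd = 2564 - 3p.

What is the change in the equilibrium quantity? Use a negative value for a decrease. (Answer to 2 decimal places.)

-1206.67

Before the shock: 2564 - p = 6p - 3771 ⇒ 6335 = 7p ⇒ p = 905, Q = 1659.
With the change applied: demand Qd = 2564 - 3p, supply Qs = 6p - 3771.
Equate the new curves: 2564 - 3p = 6p - 3771, giving 6335 = 9p, p = 6335/9 ≈ 703.8889, Q = 1357/3 ≈ 452.3333.
ΔQ = 452.3333 − 1659 = -1206.67.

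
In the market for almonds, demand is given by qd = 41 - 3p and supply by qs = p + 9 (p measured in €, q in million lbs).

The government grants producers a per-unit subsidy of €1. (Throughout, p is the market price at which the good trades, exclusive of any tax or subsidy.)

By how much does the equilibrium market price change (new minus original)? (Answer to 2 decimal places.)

-0.25

Before the shock: 41 - 3p = p + 9 ⇒ 32 = 4p ⇒ p = 8, q = 17.
Since sellers receive the price plus the subsidy, the effective supply curve becomes qs = p + 10.
Setting them equal: 41 - 3p = p + 10 → 31 = 4p, so p = 7.75 and q = 17.75.
Δp = 7.75 − 8 = -0.25.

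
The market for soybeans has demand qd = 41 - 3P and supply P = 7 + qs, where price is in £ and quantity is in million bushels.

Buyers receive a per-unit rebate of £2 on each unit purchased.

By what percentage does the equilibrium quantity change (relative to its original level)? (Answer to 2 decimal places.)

Original equilibrium: 41 - 3P = P - 7 gives 48 = 4P, so P = 12 and q = 5.
Since buyers' out-of-pocket price is the market price minus the rebate, the effective demand curve becomes qd = 47 - 3P.
Equate the new curves: 47 - 3P = P - 7, giving 54 = 4P, P = 13.5, q = 6.5.
%Δq = (6.5 − 5) / 5 × 100 = +30.00%.

+30.00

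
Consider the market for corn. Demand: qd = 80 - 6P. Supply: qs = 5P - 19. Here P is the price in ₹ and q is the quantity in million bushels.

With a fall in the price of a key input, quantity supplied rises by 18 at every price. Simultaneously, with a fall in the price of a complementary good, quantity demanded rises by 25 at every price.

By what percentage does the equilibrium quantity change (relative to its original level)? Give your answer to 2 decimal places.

Initially, 80 - 6P = 5P - 19, so 99 = 11P and P = 9, q = 26.
After the shift, demand is qd = 105 - 6P and supply is qs = 5P - 1.
Clearing the new market: 105 - 6P = 5P - 1, so P = 106/11 ≈ 9.6364 and q = 519/11 ≈ 47.1818.
%Δq = (47.1818 − 26) / 26 × 100 = +81.47%.

+81.47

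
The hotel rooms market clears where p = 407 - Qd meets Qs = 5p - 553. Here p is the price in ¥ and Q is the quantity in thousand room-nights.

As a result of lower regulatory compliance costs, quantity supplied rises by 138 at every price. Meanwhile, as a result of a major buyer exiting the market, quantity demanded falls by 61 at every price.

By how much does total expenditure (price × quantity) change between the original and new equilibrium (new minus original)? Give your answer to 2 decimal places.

Original equilibrium: 407 - p = 5p - 553 gives 960 = 6p, so p = 160 and Q = 247.
The shock moves the curves to Qd = 346 - p and Qs = 5p - 415.
Clearing the new market: 346 - p = 5p - 415, so p = 761/6 ≈ 126.8333 and Q = 1315/6 ≈ 219.1667.
Expenditure moves from 160×247 = 39520 to 126.8333×219.1667 = 27797.6389; change = -11722.36.

-11722.36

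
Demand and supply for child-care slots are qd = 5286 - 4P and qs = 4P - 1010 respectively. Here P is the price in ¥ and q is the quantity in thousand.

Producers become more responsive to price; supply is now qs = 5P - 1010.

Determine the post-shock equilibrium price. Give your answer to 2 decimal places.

699.56

Before the shock: 5286 - 4P = 4P - 1010 ⇒ 6296 = 8P ⇒ P = 787, q = 2138.
With the change applied: demand qd = 5286 - 4P, supply qs = 5P - 1010.
Equate the new curves: 5286 - 4P = 5P - 1010, giving 6296 = 9P, P = 6296/9 ≈ 699.5556, q = 22390/9 ≈ 2487.7778.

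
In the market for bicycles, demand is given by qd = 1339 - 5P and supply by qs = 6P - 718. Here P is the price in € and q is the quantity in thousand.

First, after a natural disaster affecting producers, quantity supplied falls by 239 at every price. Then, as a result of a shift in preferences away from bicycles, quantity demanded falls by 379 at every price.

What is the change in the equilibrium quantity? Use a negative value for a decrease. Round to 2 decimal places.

Solve the original market: 1339 - 5P = 6P - 718, hence P = 187 and q = 404.
The new curves are qd = 960 - 5P (demand) and qs = 6P - 957 (supply).
New equilibrium: 960 - 5P = 6P - 957 ⇒ 1917 = 11P ⇒ P = 1917/11 ≈ 174.2727, q = 975/11 ≈ 88.6364.
Δq = 88.6364 − 404 = -315.36.

-315.36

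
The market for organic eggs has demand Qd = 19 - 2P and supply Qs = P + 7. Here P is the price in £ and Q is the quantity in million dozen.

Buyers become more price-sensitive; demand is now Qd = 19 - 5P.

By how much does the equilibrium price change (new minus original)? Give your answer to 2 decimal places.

-2.00

Before the shock: 19 - 2P = P + 7 ⇒ 12 = 3P ⇒ P = 4, Q = 11.
After the shift, demand is Qd = 19 - 5P and supply is Qs = P + 7.
New equilibrium: 19 - 5P = P + 7 ⇒ 12 = 6P ⇒ P = 2, Q = 9.
ΔP = 2 − 4 = -2.00.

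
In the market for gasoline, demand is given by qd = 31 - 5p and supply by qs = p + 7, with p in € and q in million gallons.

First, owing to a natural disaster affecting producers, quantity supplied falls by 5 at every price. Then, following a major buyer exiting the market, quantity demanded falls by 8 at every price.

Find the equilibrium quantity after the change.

5.5

Initially, 31 - 5p = p + 7, so 24 = 6p and p = 4, q = 11.
The shock moves the curves to qd = 23 - 5p and qs = p + 2.
Setting them equal: 23 - 5p = p + 2 → 21 = 6p, so p = 3.5 and q = 5.5.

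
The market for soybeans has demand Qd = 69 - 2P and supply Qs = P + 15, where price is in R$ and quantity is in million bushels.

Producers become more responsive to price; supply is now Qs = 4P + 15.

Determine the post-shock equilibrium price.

Before the shock: 69 - 2P = P + 15 ⇒ 54 = 3P ⇒ P = 18, Q = 33.
With the change applied: demand Qd = 69 - 2P, supply Qs = 4P + 15.
New equilibrium: 69 - 2P = 4P + 15 ⇒ 54 = 6P ⇒ P = 9, Q = 51.

9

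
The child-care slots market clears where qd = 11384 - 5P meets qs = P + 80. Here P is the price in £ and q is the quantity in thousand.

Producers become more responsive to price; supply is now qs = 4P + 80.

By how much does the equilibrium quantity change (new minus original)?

Original equilibrium: 11384 - 5P = P + 80 gives 11304 = 6P, so P = 1884 and q = 1964.
With the change applied: demand qd = 11384 - 5P, supply qs = 4P + 80.
Setting them equal: 11384 - 5P = 4P + 80 → 11304 = 9P, so P = 1256 and q = 5104.
Δq = 5104 − 1964 = +3140.

+3140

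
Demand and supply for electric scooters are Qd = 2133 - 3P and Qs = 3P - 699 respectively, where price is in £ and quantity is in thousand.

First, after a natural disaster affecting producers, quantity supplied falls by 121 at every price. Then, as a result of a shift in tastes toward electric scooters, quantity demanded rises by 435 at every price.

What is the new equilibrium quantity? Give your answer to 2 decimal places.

Initially, 2133 - 3P = 3P - 699, so 2832 = 6P and P = 472, Q = 717.
The new curves are Qd = 2568 - 3P (demand) and Qs = 3P - 820 (supply).
Clearing the new market: 2568 - 3P = 3P - 820, so P = 1694/3 ≈ 564.6667 and Q = 874.

874.00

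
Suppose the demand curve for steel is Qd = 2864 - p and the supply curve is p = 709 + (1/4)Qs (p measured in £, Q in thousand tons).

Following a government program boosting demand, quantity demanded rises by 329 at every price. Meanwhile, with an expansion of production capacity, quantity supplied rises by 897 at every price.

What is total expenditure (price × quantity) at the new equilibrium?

2223798.24

Before the shock: 2864 - p = 4p - 2836 ⇒ 5700 = 5p ⇒ p = 1140, Q = 1724.
The shock moves the curves to Qd = 3193 - p and Qs = 4p - 1939.
Equate the new curves: 3193 - p = 4p - 1939, giving 5132 = 5p, p = 1026.4, Q = 2166.6.
New expenditure = 1026.4 × 2166.6 = 2223798.24.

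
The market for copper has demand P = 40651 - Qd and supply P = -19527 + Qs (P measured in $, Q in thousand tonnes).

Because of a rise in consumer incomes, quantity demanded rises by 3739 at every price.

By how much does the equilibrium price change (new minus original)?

Initially, 40651 - P = P + 19527, so 21124 = 2P and P = 10562, Q = 30089.
The new curves are Qd = 44390 - P (demand) and Qs = P + 19527 (supply).
Setting them equal: 44390 - P = P + 19527 → 24863 = 2P, so P = 12431.5 and Q = 31958.5.
ΔP = 12431.5 − 10562 = +1869.5.

+1869.5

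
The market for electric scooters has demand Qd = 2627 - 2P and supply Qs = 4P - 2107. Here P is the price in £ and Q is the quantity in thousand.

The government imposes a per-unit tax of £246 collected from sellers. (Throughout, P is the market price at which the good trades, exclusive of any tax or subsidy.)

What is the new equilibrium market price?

Initially, 2627 - 2P = 4P - 2107, so 4734 = 6P and P = 789, Q = 1049.
Since sellers keep the price net of the tax, the effective supply curve becomes Qs = 4P - 3091.
Equate the new curves: 2627 - 2P = 4P - 3091, giving 5718 = 6P, P = 953, Q = 721.

953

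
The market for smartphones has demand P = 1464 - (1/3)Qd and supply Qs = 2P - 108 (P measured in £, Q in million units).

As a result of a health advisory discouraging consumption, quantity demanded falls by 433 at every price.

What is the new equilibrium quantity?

Solve the original market: 4392 - 3P = 2P - 108, hence P = 900 and Q = 1692.
After the shift, demand is Qd = 3959 - 3P and supply is Qs = 2P - 108.
Setting them equal: 3959 - 3P = 2P - 108 → 4067 = 5P, so P = 813.4 and Q = 1518.8.

1518.8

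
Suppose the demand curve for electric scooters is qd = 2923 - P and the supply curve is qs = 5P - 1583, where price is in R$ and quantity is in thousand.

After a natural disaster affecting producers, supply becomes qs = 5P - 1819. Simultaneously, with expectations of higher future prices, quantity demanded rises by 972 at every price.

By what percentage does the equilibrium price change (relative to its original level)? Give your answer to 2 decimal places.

Solve the original market: 2923 - P = 5P - 1583, hence P = 751 and q = 2172.
After the shift, demand is qd = 3895 - P and supply is qs = 5P - 1819.
Setting them equal: 3895 - P = 5P - 1819 → 5714 = 6P, so P = 2857/3 ≈ 952.3333 and q = 8828/3 ≈ 2942.6667.
%ΔP = (952.3333 − 751) / 751 × 100 = +26.81%.

+26.81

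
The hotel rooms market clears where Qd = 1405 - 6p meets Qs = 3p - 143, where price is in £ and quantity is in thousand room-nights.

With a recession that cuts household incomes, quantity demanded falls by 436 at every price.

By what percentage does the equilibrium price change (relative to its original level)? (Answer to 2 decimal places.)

-28.17

Before the shock: 1405 - 6p = 3p - 143 ⇒ 1548 = 9p ⇒ p = 172, Q = 373.
The shock moves the curves to Qd = 969 - 6p and Qs = 3p - 143.
Clearing the new market: 969 - 6p = 3p - 143, so p = 1112/9 ≈ 123.5556 and Q = 683/3 ≈ 227.6667.
%Δp = (123.5556 − 172) / 172 × 100 = -28.17%.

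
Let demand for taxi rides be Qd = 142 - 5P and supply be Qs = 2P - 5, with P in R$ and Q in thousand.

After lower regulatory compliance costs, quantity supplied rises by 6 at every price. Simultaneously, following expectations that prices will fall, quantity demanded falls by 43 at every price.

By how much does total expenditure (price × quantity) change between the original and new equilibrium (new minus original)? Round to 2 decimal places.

Solve the original market: 142 - 5P = 2P - 5, hence P = 21 and Q = 37.
With the change applied: demand Qd = 99 - 5P, supply Qs = 2P + 1.
Setting them equal: 99 - 5P = 2P + 1 → 98 = 7P, so P = 14 and Q = 29.
Expenditure moves from 21×37 = 777 to 14×29 = 406; change = -371.00.

-371.00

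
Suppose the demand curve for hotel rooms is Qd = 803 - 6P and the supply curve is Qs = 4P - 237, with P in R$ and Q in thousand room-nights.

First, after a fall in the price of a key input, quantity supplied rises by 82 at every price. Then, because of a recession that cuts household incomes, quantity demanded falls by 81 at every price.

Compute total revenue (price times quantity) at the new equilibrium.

17171.66

Initially, 803 - 6P = 4P - 237, so 1040 = 10P and P = 104, Q = 179.
The shock moves the curves to Qd = 722 - 6P and Qs = 4P - 155.
Equate the new curves: 722 - 6P = 4P - 155, giving 877 = 10P, P = 87.7, Q = 195.8.
New expenditure = 87.7 × 195.8 = 17171.66.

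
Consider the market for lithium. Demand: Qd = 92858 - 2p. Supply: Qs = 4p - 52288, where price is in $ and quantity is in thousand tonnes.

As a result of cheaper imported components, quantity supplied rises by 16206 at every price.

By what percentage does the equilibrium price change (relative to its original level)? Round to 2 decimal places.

Original equilibrium: 92858 - 2p = 4p - 52288 gives 145146 = 6p, so p = 24191 and Q = 44476.
The new curves are Qd = 92858 - 2p (demand) and Qs = 4p - 36082 (supply).
Clearing the new market: 92858 - 2p = 4p - 36082, so p = 21490 and Q = 49878.
%Δp = (21490 − 24191) / 24191 × 100 = -11.17%.

-11.17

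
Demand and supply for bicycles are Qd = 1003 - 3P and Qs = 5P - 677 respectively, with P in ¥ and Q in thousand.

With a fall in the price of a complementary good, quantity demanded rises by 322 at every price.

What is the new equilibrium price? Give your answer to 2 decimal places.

Solve the original market: 1003 - 3P = 5P - 677, hence P = 210 and Q = 373.
After the shift, demand is Qd = 1325 - 3P and supply is Qs = 5P - 677.
Setting them equal: 1325 - 3P = 5P - 677 → 2002 = 8P, so P = 250.25 and Q = 574.25.

250.25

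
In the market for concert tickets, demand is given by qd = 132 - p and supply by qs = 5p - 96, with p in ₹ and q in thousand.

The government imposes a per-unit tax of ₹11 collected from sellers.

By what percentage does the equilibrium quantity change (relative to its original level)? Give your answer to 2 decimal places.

Before the shock: 132 - p = 5p - 96 ⇒ 228 = 6p ⇒ p = 38, q = 94.
Since sellers keep the price net of the tax, the effective supply curve becomes qs = 5p - 151.
New equilibrium: 132 - p = 5p - 151 ⇒ 283 = 6p ⇒ p = 283/6 ≈ 47.1667, q = 509/6 ≈ 84.8333.
%Δq = (84.8333 − 94) / 94 × 100 = -9.75%.

-9.75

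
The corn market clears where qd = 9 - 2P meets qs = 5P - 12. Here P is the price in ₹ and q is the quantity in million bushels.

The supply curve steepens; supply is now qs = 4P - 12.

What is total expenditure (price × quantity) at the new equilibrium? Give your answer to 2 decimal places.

Solve the original market: 9 - 2P = 5P - 12, hence P = 3 and q = 3.
The shock moves the curves to qd = 9 - 2P and qs = 4P - 12.
New equilibrium: 9 - 2P = 4P - 12 ⇒ 21 = 6P ⇒ P = 3.5, q = 2.
New expenditure = 3.5 × 2 = 7.00.

7.00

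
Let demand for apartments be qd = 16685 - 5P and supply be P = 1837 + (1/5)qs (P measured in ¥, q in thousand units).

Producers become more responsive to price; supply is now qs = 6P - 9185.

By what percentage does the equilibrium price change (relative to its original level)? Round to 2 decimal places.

Initially, 16685 - 5P = 5P - 9185, so 25870 = 10P and P = 2587, q = 3750.
The shock moves the curves to qd = 16685 - 5P and qs = 6P - 9185.
New equilibrium: 16685 - 5P = 6P - 9185 ⇒ 25870 = 11P ⇒ P = 25870/11 ≈ 2351.8182, q = 54185/11 ≈ 4925.9091.
%ΔP = (2351.8182 − 2587) / 2587 × 100 = -9.09%.

-9.09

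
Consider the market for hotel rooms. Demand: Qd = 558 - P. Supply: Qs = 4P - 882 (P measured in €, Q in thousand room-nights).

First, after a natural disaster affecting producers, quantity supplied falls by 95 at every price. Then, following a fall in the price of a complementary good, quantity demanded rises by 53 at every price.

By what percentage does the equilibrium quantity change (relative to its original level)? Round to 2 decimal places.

Initially, 558 - P = 4P - 882, so 1440 = 5P and P = 288, Q = 270.
The shock moves the curves to Qd = 611 - P and Qs = 4P - 977.
New equilibrium: 611 - P = 4P - 977 ⇒ 1588 = 5P ⇒ P = 317.6, Q = 293.4.
%ΔQ = (293.4 − 270) / 270 × 100 = +8.67%.

+8.67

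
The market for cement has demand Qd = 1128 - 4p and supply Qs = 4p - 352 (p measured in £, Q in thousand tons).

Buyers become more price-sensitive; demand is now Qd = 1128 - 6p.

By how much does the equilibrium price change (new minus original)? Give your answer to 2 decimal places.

Initially, 1128 - 4p = 4p - 352, so 1480 = 8p and p = 185, Q = 388.
The new curves are Qd = 1128 - 6p (demand) and Qs = 4p - 352 (supply).
New equilibrium: 1128 - 6p = 4p - 352 ⇒ 1480 = 10p ⇒ p = 148, Q = 240.
Δp = 148 − 185 = -37.00.

-37.00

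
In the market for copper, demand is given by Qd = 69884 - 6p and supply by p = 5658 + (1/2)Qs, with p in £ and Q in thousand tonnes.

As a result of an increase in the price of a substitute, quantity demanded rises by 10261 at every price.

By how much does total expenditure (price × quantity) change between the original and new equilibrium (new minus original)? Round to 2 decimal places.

Original equilibrium: 69884 - 6p = 2p - 11316 gives 81200 = 8p, so p = 10150 and Q = 8984.
The shock moves the curves to Qd = 80145 - 6p and Qs = 2p - 11316.
Clearing the new market: 80145 - 6p = 2p - 11316, so p = 11432.625 and Q = 11549.25.
Expenditure moves from 10150×8984 = 91187600 to 11432.625×11549.25 = 132038244.28125; change = +40850644.28.

+40850644.28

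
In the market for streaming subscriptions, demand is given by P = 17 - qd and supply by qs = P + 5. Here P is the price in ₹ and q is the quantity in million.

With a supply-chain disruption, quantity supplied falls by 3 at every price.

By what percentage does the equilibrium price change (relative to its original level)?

Before the shock: 17 - P = P + 5 ⇒ 12 = 2P ⇒ P = 6, q = 11.
The new curves are qd = 17 - P (demand) and qs = P + 2 (supply).
New equilibrium: 17 - P = P + 2 ⇒ 15 = 2P ⇒ P = 7.5, q = 9.5.
%ΔP = (7.5 − 6) / 6 × 100 = +25%.

+25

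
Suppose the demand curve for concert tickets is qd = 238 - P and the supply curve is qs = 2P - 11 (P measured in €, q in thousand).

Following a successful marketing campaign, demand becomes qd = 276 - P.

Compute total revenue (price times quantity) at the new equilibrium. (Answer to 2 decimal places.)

17251.89

Original equilibrium: 238 - P = 2P - 11 gives 249 = 3P, so P = 83 and q = 155.
The new curves are qd = 276 - P (demand) and qs = 2P - 11 (supply).
Clearing the new market: 276 - P = 2P - 11, so P = 287/3 ≈ 95.6667 and q = 541/3 ≈ 180.3333.
New expenditure = 95.6667 × 180.3333 = 17251.89.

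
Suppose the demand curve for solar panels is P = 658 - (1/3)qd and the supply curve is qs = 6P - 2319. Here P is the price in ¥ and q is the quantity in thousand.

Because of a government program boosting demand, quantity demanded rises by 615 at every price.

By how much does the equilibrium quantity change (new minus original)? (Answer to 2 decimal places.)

Original equilibrium: 1974 - 3P = 6P - 2319 gives 4293 = 9P, so P = 477 and q = 543.
With the change applied: demand qd = 2589 - 3P, supply qs = 6P - 2319.
Equate the new curves: 2589 - 3P = 6P - 2319, giving 4908 = 9P, P = 1636/3 ≈ 545.3333, q = 953.
Δq = 953 − 543 = +410.00.

+410.00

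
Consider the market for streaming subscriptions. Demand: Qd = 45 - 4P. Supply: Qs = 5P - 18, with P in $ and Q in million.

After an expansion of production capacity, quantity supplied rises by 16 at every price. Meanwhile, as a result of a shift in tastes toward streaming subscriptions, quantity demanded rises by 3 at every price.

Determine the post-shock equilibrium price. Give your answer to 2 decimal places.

Original equilibrium: 45 - 4P = 5P - 18 gives 63 = 9P, so P = 7 and Q = 17.
After the shift, demand is Qd = 48 - 4P and supply is Qs = 5P - 2.
Clearing the new market: 48 - 4P = 5P - 2, so P = 50/9 ≈ 5.5556 and Q = 232/9 ≈ 25.7778.

5.56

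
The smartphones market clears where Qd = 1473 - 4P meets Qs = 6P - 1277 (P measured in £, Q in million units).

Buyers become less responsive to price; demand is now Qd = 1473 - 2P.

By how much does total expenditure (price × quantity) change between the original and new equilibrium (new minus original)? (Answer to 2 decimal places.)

Before the shock: 1473 - 4P = 6P - 1277 ⇒ 2750 = 10P ⇒ P = 275, Q = 373.
The shock moves the curves to Qd = 1473 - 2P and Qs = 6P - 1277.
Clearing the new market: 1473 - 2P = 6P - 1277, so P = 343.75 and Q = 785.5.
Expenditure moves from 275×373 = 102575 to 343.75×785.5 = 270015.625; change = +167440.63.

+167440.63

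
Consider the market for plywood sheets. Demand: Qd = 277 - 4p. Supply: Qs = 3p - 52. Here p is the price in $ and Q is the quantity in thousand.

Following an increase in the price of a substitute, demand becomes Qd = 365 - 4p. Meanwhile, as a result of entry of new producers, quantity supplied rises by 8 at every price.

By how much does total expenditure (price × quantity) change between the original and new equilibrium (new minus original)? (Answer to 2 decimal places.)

+3487.84

Solve the original market: 277 - 4p = 3p - 52, hence p = 47 and Q = 89.
The shock moves the curves to Qd = 365 - 4p and Qs = 3p - 44.
Equate the new curves: 365 - 4p = 3p - 44, giving 409 = 7p, p = 409/7 ≈ 58.4286, Q = 919/7 ≈ 131.2857.
Expenditure moves from 47×89 = 4183 to 58.4286×131.2857 = 7670.8367; change = +3487.84.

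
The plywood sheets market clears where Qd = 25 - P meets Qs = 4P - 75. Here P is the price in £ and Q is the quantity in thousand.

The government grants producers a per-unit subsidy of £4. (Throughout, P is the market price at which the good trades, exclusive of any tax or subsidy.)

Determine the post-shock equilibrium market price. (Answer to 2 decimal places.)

16.80

Original equilibrium: 25 - P = 4P - 75 gives 100 = 5P, so P = 20 and Q = 5.
Since sellers receive the price plus the subsidy, the effective supply curve becomes Qs = 4P - 59.
Clearing the new market: 25 - P = 4P - 59, so P = 16.8 and Q = 8.2.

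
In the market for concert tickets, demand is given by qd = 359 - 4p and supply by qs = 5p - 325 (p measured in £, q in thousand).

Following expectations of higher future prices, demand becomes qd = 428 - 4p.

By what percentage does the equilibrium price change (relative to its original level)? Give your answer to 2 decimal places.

Solve the original market: 359 - 4p = 5p - 325, hence p = 76 and q = 55.
The shock moves the curves to qd = 428 - 4p and qs = 5p - 325.
Equate the new curves: 428 - 4p = 5p - 325, giving 753 = 9p, p = 251/3 ≈ 83.6667, q = 280/3 ≈ 93.3333.
%Δp = (83.6667 − 76) / 76 × 100 = +10.09%.

+10.09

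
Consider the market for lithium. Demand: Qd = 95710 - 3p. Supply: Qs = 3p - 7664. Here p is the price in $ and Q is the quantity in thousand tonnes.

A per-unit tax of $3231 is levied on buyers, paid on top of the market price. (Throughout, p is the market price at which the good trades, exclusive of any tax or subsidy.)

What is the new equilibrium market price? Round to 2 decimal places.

15613.50

Initially, 95710 - 3p = 3p - 7664, so 103374 = 6p and p = 17229, Q = 44023.
Since buyers pay the price plus the tax, the effective demand curve becomes Qd = 86017 - 3p.
New equilibrium: 86017 - 3p = 3p - 7664 ⇒ 93681 = 6p ⇒ p = 15613.5, Q = 39176.5.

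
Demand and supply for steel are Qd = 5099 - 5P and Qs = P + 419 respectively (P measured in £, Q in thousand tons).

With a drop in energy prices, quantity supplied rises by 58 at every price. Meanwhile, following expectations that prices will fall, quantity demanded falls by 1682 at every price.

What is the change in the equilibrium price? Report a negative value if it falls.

Solve the original market: 5099 - 5P = P + 419, hence P = 780 and Q = 1199.
After the shift, demand is Qd = 3417 - 5P and supply is Qs = P + 477.
New equilibrium: 3417 - 5P = P + 477 ⇒ 2940 = 6P ⇒ P = 490, Q = 967.
ΔP = 490 − 780 = -290.

-290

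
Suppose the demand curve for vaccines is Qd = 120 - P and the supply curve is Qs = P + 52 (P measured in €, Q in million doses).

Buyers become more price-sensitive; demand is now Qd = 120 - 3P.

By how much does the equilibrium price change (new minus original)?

-17

Solve the original market: 120 - P = P + 52, hence P = 34 and Q = 86.
After the shift, demand is Qd = 120 - 3P and supply is Qs = P + 52.
Setting them equal: 120 - 3P = P + 52 → 68 = 4P, so P = 17 and Q = 69.
ΔP = 17 − 34 = -17.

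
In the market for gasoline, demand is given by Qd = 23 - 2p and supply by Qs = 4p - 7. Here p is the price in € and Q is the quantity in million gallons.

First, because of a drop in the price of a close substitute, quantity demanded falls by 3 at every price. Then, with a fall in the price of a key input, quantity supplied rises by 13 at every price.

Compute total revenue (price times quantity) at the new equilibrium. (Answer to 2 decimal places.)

Original equilibrium: 23 - 2p = 4p - 7 gives 30 = 6p, so p = 5 and Q = 13.
The shock moves the curves to Qd = 20 - 2p and Qs = 4p + 6.
Clearing the new market: 20 - 2p = 4p + 6, so p = 7/3 ≈ 2.3333 and Q = 46/3 ≈ 15.3333.
New expenditure = 2.3333 × 15.3333 = 35.78.

35.78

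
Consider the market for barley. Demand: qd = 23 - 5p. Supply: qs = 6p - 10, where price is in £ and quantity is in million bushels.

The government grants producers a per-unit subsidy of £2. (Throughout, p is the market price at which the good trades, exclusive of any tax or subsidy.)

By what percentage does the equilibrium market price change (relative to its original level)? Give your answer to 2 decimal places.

Initially, 23 - 5p = 6p - 10, so 33 = 11p and p = 3, q = 8.
Since sellers receive the price plus the subsidy, the effective supply curve becomes qs = 6p + 2.
New equilibrium: 23 - 5p = 6p + 2 ⇒ 21 = 11p ⇒ p = 21/11 ≈ 1.9091, q = 148/11 ≈ 13.4545.
%Δp = (1.9091 − 3) / 3 × 100 = -36.36%.

-36.36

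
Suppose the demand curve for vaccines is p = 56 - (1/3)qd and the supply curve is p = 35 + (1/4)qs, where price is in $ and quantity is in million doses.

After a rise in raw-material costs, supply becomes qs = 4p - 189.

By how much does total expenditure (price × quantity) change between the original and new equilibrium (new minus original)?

-819

Original equilibrium: 168 - 3p = 4p - 140 gives 308 = 7p, so p = 44 and q = 36.
The shock moves the curves to qd = 168 - 3p and qs = 4p - 189.
Equate the new curves: 168 - 3p = 4p - 189, giving 357 = 7p, p = 51, q = 15.
Expenditure moves from 44×36 = 1584 to 51×15 = 765; change = -819.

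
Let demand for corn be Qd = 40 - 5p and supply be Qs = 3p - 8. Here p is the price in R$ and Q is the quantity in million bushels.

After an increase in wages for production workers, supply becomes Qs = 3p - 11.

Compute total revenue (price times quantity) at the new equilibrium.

Solve the original market: 40 - 5p = 3p - 8, hence p = 6 and Q = 10.
With the change applied: demand Qd = 40 - 5p, supply Qs = 3p - 11.
Clearing the new market: 40 - 5p = 3p - 11, so p = 6.375 and Q = 8.125.
New expenditure = 6.375 × 8.125 = 51.796875.

51.796875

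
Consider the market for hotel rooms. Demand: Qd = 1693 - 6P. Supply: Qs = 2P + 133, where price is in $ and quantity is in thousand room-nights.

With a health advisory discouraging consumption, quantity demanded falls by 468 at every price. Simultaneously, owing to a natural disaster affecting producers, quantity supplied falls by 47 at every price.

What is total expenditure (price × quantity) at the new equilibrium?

Initially, 1693 - 6P = 2P + 133, so 1560 = 8P and P = 195, Q = 523.
After the shift, demand is Qd = 1225 - 6P and supply is Qs = 2P + 86.
New equilibrium: 1225 - 6P = 2P + 86 ⇒ 1139 = 8P ⇒ P = 142.375, Q = 370.75.
New expenditure = 142.375 × 370.75 = 52785.53125.

52785.53125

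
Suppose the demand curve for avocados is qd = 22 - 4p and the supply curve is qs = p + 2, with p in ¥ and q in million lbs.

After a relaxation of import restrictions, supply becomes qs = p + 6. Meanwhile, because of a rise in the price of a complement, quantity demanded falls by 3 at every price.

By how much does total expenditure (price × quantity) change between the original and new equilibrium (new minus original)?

-1.64

Initially, 22 - 4p = p + 2, so 20 = 5p and p = 4, q = 6.
The shock moves the curves to qd = 19 - 4p and qs = p + 6.
Clearing the new market: 19 - 4p = p + 6, so p = 2.6 and q = 8.6.
Expenditure moves from 4×6 = 24 to 2.6×8.6 = 22.36; change = -1.64.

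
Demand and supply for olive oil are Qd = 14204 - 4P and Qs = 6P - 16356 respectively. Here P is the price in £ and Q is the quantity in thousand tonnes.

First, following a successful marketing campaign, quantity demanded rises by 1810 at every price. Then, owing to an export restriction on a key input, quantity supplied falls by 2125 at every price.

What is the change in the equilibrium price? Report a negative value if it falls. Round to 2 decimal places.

+393.50

Original equilibrium: 14204 - 4P = 6P - 16356 gives 30560 = 10P, so P = 3056 and Q = 1980.
After the shift, demand is Qd = 16014 - 4P and supply is Qs = 6P - 18481.
Setting them equal: 16014 - 4P = 6P - 18481 → 34495 = 10P, so P = 3449.5 and Q = 2216.
ΔP = 3449.5 − 3056 = +393.50.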